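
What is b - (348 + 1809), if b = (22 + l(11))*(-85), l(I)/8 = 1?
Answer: -4707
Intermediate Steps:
l(I) = 8 (l(I) = 8*1 = 8)
b = -2550 (b = (22 + 8)*(-85) = 30*(-85) = -2550)
b - (348 + 1809) = -2550 - (348 + 1809) = -2550 - 1*2157 = -2550 - 2157 = -4707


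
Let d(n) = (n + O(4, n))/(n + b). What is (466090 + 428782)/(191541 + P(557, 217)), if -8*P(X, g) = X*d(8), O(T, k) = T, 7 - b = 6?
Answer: 5369232/1148689 ≈ 4.6742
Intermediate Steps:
b = 1 (b = 7 - 1*6 = 7 - 6 = 1)
d(n) = (4 + n)/(1 + n) (d(n) = (n + 4)/(n + 1) = (4 + n)/(1 + n))
P(X, g) = -X/6 (P(X, g) = -X*(4 + 8)/(1 + 8)/8 = -X*12/9/8 = -X*(⅑)*12/8 = -X*4/(8*3) = -X/6)
(466090 + 428782)/(191541 + P(557, 217)) = (466090 + 428782)/(191541 - ⅙*557) = 894872/(191541 - 557/6) = 894872/(1148689/6) = 894872*(6/1148689) = 5369232/1148689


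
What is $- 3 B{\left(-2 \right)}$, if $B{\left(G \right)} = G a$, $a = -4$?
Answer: $-24$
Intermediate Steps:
$B{\left(G \right)} = - 4 G$ ($B{\left(G \right)} = G \left(-4\right) = - 4 G$)
$- 3 B{\left(-2 \right)} = - 3 \left(\left(-4\right) \left(-2\right)\right) = \left(-3\right) 8 = -24$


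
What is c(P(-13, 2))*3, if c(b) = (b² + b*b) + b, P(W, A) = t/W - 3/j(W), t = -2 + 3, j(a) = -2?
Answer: 2775/169 ≈ 16.420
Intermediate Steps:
t = 1
P(W, A) = 3/2 + 1/W (P(W, A) = 1/W - 3/(-2) = 1/W - 3*(-½) = 1/W + 3/2 = 3/2 + 1/W)
c(b) = b + 2*b² (c(b) = (b² + b²) + b = 2*b² + b = b + 2*b²)
c(P(-13, 2))*3 = ((3/2 + 1/(-13))*(1 + 2*(3/2 + 1/(-13))))*3 = ((3/2 - 1/13)*(1 + 2*(3/2 - 1/13)))*3 = (37*(1 + 2*(37/26))/26)*3 = (37*(1 + 37/13)/26)*3 = ((37/26)*(50/13))*3 = (925/169)*3 = 2775/169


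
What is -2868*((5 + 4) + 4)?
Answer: -37284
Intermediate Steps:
-2868*((5 + 4) + 4) = -2868*(9 + 4) = -2868*13 = -37284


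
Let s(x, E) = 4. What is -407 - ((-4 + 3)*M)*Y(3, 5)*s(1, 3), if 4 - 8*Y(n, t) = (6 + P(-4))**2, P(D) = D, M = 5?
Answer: -407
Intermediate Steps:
Y(n, t) = 0 (Y(n, t) = 1/2 - (6 - 4)**2/8 = 1/2 - 1/8*2**2 = 1/2 - 1/8*4 = 1/2 - 1/2 = 0)
-407 - ((-4 + 3)*M)*Y(3, 5)*s(1, 3) = -407 - ((-4 + 3)*5)*0*4 = -407 - -1*5*0*4 = -407 - (-5*0)*4 = -407 - 0*4 = -407 - 1*0 = -407 + 0 = -407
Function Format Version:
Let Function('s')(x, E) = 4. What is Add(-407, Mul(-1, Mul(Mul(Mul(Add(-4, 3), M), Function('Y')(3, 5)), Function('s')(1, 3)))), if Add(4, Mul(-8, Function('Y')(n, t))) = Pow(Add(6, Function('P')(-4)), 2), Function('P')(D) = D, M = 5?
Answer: -407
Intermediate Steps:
Function('Y')(n, t) = 0 (Function('Y')(n, t) = Add(Rational(1, 2), Mul(Rational(-1, 8), Pow(Add(6, -4), 2))) = Add(Rational(1, 2), Mul(Rational(-1, 8), Pow(2, 2))) = Add(Rational(1, 2), Mul(Rational(-1, 8), 4)) = Add(Rational(1, 2), Rational(-1, 2)) = 0)
Add(-407, Mul(-1, Mul(Mul(Mul(Add(-4, 3), M), Function('Y')(3, 5)), Function('s')(1, 3)))) = Add(-407, Mul(-1, Mul(Mul(Mul(Add(-4, 3), 5), 0), 4))) = Add(-407, Mul(-1, Mul(Mul(Mul(-1, 5), 0), 4))) = Add(-407, Mul(-1, Mul(Mul(-5, 0), 4))) = Add(-407, Mul(-1, Mul(0, 4))) = Add(-407, Mul(-1, 0)) = Add(-407, 0) = -407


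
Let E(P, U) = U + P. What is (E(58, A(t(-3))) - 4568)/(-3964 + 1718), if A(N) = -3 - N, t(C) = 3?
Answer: 2258/1123 ≈ 2.0107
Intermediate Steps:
E(P, U) = P + U
(E(58, A(t(-3))) - 4568)/(-3964 + 1718) = ((58 + (-3 - 1*3)) - 4568)/(-3964 + 1718) = ((58 + (-3 - 3)) - 4568)/(-2246) = ((58 - 6) - 4568)*(-1/2246) = (52 - 4568)*(-1/2246) = -4516*(-1/2246) = 2258/1123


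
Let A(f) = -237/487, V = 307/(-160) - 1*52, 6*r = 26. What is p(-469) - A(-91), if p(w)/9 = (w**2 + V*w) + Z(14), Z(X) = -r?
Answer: 171985143249/77920 ≈ 2.2072e+6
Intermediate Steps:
r = 13/3 (r = (1/6)*26 = 13/3 ≈ 4.3333)
V = -8627/160 (V = 307*(-1/160) - 52 = -307/160 - 52 = -8627/160 ≈ -53.919)
Z(X) = -13/3 (Z(X) = -1*13/3 = -13/3)
p(w) = -39 + 9*w**2 - 77643*w/160 (p(w) = 9*((w**2 - 8627*w/160) - 13/3) = 9*(-13/3 + w**2 - 8627*w/160) = -39 + 9*w**2 - 77643*w/160)
A(f) = -237/487 (A(f) = -237*1/487 = -237/487)
p(-469) - A(-91) = (-39 + 9*(-469)**2 - 77643/160*(-469)) - 1*(-237/487) = (-39 + 9*219961 + 36414567/160) + 237/487 = (-39 + 1979649 + 36414567/160) + 237/487 = 353152167/160 + 237/487 = 171985143249/77920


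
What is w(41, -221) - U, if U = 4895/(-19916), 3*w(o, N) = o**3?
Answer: 1372645321/59748 ≈ 22974.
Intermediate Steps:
w(o, N) = o**3/3
U = -4895/19916 (U = 4895*(-1/19916) = -4895/19916 ≈ -0.24578)
w(41, -221) - U = (1/3)*41**3 - 1*(-4895/19916) = (1/3)*68921 + 4895/19916 = 68921/3 + 4895/19916 = 1372645321/59748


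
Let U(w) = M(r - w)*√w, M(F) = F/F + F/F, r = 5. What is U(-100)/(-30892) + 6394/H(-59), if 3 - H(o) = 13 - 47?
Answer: 6394/37 - 5*I/7723 ≈ 172.81 - 0.00064742*I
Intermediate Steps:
H(o) = 37 (H(o) = 3 - (13 - 47) = 3 - 1*(-34) = 3 + 34 = 37)
M(F) = 2 (M(F) = 1 + 1 = 2)
U(w) = 2*√w
U(-100)/(-30892) + 6394/H(-59) = (2*√(-100))/(-30892) + 6394/37 = (2*(10*I))*(-1/30892) + 6394*(1/37) = (20*I)*(-1/30892) + 6394/37 = -5*I/7723 + 6394/37 = 6394/37 - 5*I/7723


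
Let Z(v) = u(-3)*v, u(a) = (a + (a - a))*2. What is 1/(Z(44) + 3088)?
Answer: 1/2824 ≈ 0.00035411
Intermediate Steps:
u(a) = 2*a (u(a) = (a + 0)*2 = a*2 = 2*a)
Z(v) = -6*v (Z(v) = (2*(-3))*v = -6*v)
1/(Z(44) + 3088) = 1/(-6*44 + 3088) = 1/(-264 + 3088) = 1/2824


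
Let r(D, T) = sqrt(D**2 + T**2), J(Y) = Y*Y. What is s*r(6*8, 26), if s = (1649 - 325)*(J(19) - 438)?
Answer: -203896*sqrt(745) ≈ -5.5653e+6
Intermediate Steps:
J(Y) = Y**2
s = -101948 (s = (1649 - 325)*(19**2 - 438) = 1324*(361 - 438) = 1324*(-77) = -101948)
s*r(6*8, 26) = -101948*sqrt((6*8)**2 + 26**2) = -101948*sqrt(48**2 + 676) = -101948*sqrt(2304 + 676) = -203896*sqrt(745)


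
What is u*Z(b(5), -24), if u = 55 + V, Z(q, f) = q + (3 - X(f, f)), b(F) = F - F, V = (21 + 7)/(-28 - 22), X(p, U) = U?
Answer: 36747/25 ≈ 1469.9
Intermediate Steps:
V = -14/25 (V = 28/(-50) = 28*(-1/50) = -14/25 ≈ -0.56000)
b(F) = 0
Z(q, f) = 3 + q - f (Z(q, f) = q + (3 - f) = 3 + q - f)
u = 1361/25 (u = 55 - 14/25 = 1361/25 ≈ 54.440)
u*Z(b(5), -24) = 1361*(3 + 0 - 1*(-24))/25 = 1361*(3 + 0 + 24)/25 = (1361/25)*27 = 36747/25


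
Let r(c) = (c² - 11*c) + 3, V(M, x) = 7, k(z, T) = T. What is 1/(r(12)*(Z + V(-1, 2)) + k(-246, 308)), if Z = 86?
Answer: 1/1703 ≈ 0.00058720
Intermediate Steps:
r(c) = 3 + c² - 11*c
1/(r(12)*(Z + V(-1, 2)) + k(-246, 308)) = 1/((3 + 12² - 11*12)*(86 + 7) + 308) = 1/((3 + 144 - 132)*93 + 308) = 1/(15*93 + 308) = 1/(1395 + 308) = 1/1703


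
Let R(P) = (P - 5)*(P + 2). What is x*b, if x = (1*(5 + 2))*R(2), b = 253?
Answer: -21252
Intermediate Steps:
R(P) = (-5 + P)*(2 + P)
x = -84 (x = (1*(5 + 2))*(-10 + 2² - 3*2) = (1*7)*(-10 + 4 - 6) = 7*(-12) = -84)
x*b = -84*253 = -21252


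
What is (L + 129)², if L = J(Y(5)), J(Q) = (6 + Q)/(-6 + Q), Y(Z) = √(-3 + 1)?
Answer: 4*(24960*√2 + 69503*I)/(6*√2 + 17*I) ≈ 16411.0 - 114.42*I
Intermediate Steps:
Y(Z) = I*√2 (Y(Z) = √(-2) = I*√2)
J(Q) = (6 + Q)/(-6 + Q)
L = (6 + I*√2)/(-6 + I*√2) ≈ -0.89474 - 0.44659*I
(L + 129)² = ((√2 - 6*I)/(√2 + 6*I) + 129)² = (129 + (√2 - 6*I)/(√2 + 6*I))²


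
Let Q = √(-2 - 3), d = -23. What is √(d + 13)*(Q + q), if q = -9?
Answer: I*√10*(-9 + I*√5) ≈ -7.0711 - 28.461*I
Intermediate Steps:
Q = I*√5 (Q = √(-5) = I*√5 ≈ 2.2361*I)
√(d + 13)*(Q + q) = √(-23 + 13)*(I*√5 - 9) = √(-10)*(-9 + I*√5) = (I*√10)*(-9 + I*√5) = I*√10*(-9 + I*√5)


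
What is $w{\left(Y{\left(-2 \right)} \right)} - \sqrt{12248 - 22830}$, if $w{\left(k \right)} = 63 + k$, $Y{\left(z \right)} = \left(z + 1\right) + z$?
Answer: $60 - i \sqrt{10582} \approx 60.0 - 102.87 i$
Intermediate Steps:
$Y{\left(z \right)} = 1 + 2 z$ ($Y{\left(z \right)} = \left(1 + z\right) + z = 1 + 2 z$)
$w{\left(Y{\left(-2 \right)} \right)} - \sqrt{12248 - 22830} = \left(63 + \left(1 + 2 \left(-2\right)\right)\right) - \sqrt{12248 - 22830} = \left(63 + \left(1 - 4\right)\right) - \sqrt{-10582} = \left(63 - 3\right) - i \sqrt{10582} = 60 - i \sqrt{10582}$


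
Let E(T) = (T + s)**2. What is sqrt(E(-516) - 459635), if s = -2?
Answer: I*sqrt(191311) ≈ 437.39*I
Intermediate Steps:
E(T) = (-2 + T)**2 (E(T) = (T - 2)**2 = (-2 + T)**2)
sqrt(E(-516) - 459635) = sqrt((-2 - 516)**2 - 459635) = sqrt((-518)**2 - 459635) = sqrt(268324 - 459635) = sqrt(-191311) = I*sqrt(191311)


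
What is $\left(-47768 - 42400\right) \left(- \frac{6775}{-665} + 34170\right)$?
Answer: $- \frac{409900572120}{133} \approx -3.082 \cdot 10^{9}$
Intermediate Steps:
$\left(-47768 - 42400\right) \left(- \frac{6775}{-665} + 34170\right) = - 90168 \left(\left(-6775\right) \left(- \frac{1}{665}\right) + 34170\right) = - 90168 \left(\frac{1355}{133} + 34170\right) = \left(-90168\right) \frac{4545965}{133} = - \frac{409900572120}{133}$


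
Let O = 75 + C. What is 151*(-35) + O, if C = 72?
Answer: -5138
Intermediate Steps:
O = 147 (O = 75 + 72 = 147)
151*(-35) + O = 151*(-35) + 147 = -5285 + 147 = -5138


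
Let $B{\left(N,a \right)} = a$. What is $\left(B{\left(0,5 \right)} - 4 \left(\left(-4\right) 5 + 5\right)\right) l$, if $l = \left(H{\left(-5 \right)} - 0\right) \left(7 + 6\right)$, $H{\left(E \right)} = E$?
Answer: $-4225$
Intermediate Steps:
$l = -65$ ($l = \left(-5 - 0\right) \left(7 + 6\right) = \left(-5 + 0\right) 13 = \left(-5\right) 13 = -65$)
$\left(B{\left(0,5 \right)} - 4 \left(\left(-4\right) 5 + 5\right)\right) l = \left(5 - 4 \left(\left(-4\right) 5 + 5\right)\right) \left(-65\right) = \left(5 - 4 \left(-20 + 5\right)\right) \left(-65\right) = \left(5 - -60\right) \left(-65\right) = \left(5 + 60\right) \left(-65\right) = 65 \left(-65\right) = -4225$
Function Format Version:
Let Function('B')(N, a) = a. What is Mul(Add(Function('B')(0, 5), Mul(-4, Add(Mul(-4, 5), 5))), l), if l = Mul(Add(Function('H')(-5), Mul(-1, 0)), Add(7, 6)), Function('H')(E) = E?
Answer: -4225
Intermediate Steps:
l = -65 (l = Mul(Add(-5, Mul(-1, 0)), Add(7, 6)) = Mul(Add(-5, 0), 13) = Mul(-5, 13) = -65)
Mul(Add(Function('B')(0, 5), Mul(-4, Add(Mul(-4, 5), 5))), l) = Mul(Add(5, Mul(-4, Add(Mul(-4, 5), 5))), -65) = Mul(Add(5, Mul(-4, Add(-20, 5))), -65) = Mul(Add(5, Mul(-4, -15)), -65) = Mul(Add(5, 60), -65) = Mul(65, -65) = -4225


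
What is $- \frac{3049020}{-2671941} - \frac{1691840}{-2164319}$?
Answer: $\frac{3706516192940}{1927644224393} \approx 1.9228$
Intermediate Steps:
$- \frac{3049020}{-2671941} - \frac{1691840}{-2164319} = \left(-3049020\right) \left(- \frac{1}{2671941}\right) - - \frac{1691840}{2164319} = \frac{1016340}{890647} + \frac{1691840}{2164319} = \frac{3706516192940}{1927644224393}$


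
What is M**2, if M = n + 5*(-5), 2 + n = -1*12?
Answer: 1521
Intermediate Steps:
n = -14 (n = -2 - 1*12 = -2 - 12 = -14)
M = -39 (M = -14 + 5*(-5) = -14 - 25 = -39)
M**2 = (-39)**2 = 1521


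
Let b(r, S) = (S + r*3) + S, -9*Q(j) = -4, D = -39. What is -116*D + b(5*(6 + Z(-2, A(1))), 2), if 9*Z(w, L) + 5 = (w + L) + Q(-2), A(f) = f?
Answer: 124436/27 ≈ 4608.7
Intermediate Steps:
Q(j) = 4/9 (Q(j) = -⅑*(-4) = 4/9)
Z(w, L) = -41/81 + L/9 + w/9 (Z(w, L) = -5/9 + ((w + L) + 4/9)/9 = -5/9 + ((L + w) + 4/9)/9 = -5/9 + (4/9 + L + w)/9 = -5/9 + (4/81 + L/9 + w/9) = -41/81 + L/9 + w/9)
b(r, S) = 2*S + 3*r (b(r, S) = (S + 3*r) + S = 2*S + 3*r)
-116*D + b(5*(6 + Z(-2, A(1))), 2) = -116*(-39) + (2*2 + 3*(5*(6 + (-41/81 + (⅑)*1 + (⅑)*(-2))))) = 4524 + (4 + 3*(5*(6 + (-41/81 + ⅑ - 2/9)))) = 4524 + (4 + 3*(5*(6 - 50/81))) = 4524 + (4 + 3*(5*(436/81))) = 4524 + (4 + 3*(2180/81)) = 4524 + (4 + 2180/27) = 4524 + 2288/27 = 124436/27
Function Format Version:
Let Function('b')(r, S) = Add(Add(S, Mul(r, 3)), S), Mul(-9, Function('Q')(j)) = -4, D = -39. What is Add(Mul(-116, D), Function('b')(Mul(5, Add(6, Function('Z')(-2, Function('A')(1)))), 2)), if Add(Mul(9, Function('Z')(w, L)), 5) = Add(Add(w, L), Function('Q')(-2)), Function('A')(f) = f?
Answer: Rational(124436, 27) ≈ 4608.7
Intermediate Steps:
Function('Q')(j) = Rational(4, 9) (Function('Q')(j) = Mul(Rational(-1, 9), -4) = Rational(4, 9))
Function('Z')(w, L) = Add(Rational(-41, 81), Mul(Rational(1, 9), L), Mul(Rational(1, 9), w)) (Function('Z')(w, L) = Add(Rational(-5, 9), Mul(Rational(1, 9), Add(Add(w, L), Rational(4, 9)))) = Add(Rational(-5, 9), Mul(Rational(1, 9), Add(Add(L, w), Rational(4, 9)))) = Add(Rational(-5, 9), Mul(Rational(1, 9), Add(Rational(4, 9), L, w))) = Add(Rational(-5, 9), Add(Rational(4, 81), Mul(Rational(1, 9), L), Mul(Rational(1, 9), w))) = Add(Rational(-41, 81), Mul(Rational(1, 9), L), Mul(Rational(1, 9), w)))
Function('b')(r, S) = Add(Mul(2, S), Mul(3, r)) (Function('b')(r, S) = Add(Add(S, Mul(3, r)), S) = Add(Mul(2, S), Mul(3, r)))
Add(Mul(-116, D), Function('b')(Mul(5, Add(6, Function('Z')(-2, Function('A')(1)))), 2)) = Add(Mul(-116, -39), Add(Mul(2, 2), Mul(3, Mul(5, Add(6, Add(Rational(-41, 81), Mul(Rational(1, 9), 1), Mul(Rational(1, 9), -2))))))) = Add(4524, Add(4, Mul(3, Mul(5, Add(6, Add(Rational(-41, 81), Rational(1, 9), Rational(-2, 9))))))) = Add(4524, Add(4, Mul(3, Mul(5, Add(6, Rational(-50, 81)))))) = Add(4524, Add(4, Mul(3, Mul(5, Rational(436, 81))))) = Add(4524, Add(4, Mul(3, Rational(2180, 81)))) = Add(4524, Add(4, Rational(2180, 27))) = Add(4524, Rational(2288, 27)) = Rational(124436, 27)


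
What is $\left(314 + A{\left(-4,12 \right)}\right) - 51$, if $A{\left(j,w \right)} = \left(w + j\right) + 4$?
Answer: $275$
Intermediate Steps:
$A{\left(j,w \right)} = 4 + j + w$ ($A{\left(j,w \right)} = \left(j + w\right) + 4 = 4 + j + w$)
$\left(314 + A{\left(-4,12 \right)}\right) - 51 = \left(314 + \left(4 - 4 + 12\right)\right) - 51 = \left(314 + 12\right) - 51 = 326 - 51 = 275$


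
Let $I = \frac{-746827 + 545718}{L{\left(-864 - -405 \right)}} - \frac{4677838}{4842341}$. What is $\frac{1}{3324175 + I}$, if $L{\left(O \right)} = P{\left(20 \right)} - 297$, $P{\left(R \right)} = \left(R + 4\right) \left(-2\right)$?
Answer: $\frac{1670607645}{5554364392819934} \approx 3.0077 \cdot 10^{-7}$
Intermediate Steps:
$P{\left(R \right)} = -8 - 2 R$ ($P{\left(R \right)} = \left(4 + R\right) \left(-2\right) = -8 - 2 R$)
$L{\left(O \right)} = -345$ ($L{\left(O \right)} = \left(-8 - 40\right) - 297 = -48 - 297 = -345$)
$I = \frac{972224502059}{1670607645}$ ($I = \frac{-746827 + 545718}{-345} - \frac{4677838}{4842341} = \left(-201109\right) \left(- \frac{1}{345}\right) - \frac{4677838}{4842341} = \frac{201109}{345} - \frac{4677838}{4842341} = \frac{972224502059}{1670607645} \approx 581.96$)
$\frac{1}{3324175 + I} = \frac{1}{3324175 + \frac{972224502059}{1670607645}} = \frac{1}{\frac{5554364392819934}{1670607645}} = \frac{1670607645}{5554364392819934}$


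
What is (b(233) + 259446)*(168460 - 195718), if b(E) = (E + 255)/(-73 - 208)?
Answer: -1987212816204/281 ≈ -7.0719e+9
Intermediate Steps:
b(E) = -255/281 - E/281 (b(E) = (255 + E)/(-281) = (255 + E)*(-1/281) = -255/281 - E/281)
(b(233) + 259446)*(168460 - 195718) = ((-255/281 - 1/281*233) + 259446)*(168460 - 195718) = ((-255/281 - 233/281) + 259446)*(-27258) = (-488/281 + 259446)*(-27258) = (72903838/281)*(-27258) = -1987212816204/281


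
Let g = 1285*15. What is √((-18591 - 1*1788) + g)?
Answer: 4*I*√69 ≈ 33.227*I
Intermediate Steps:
g = 19275
√((-18591 - 1*1788) + g) = √((-18591 - 1*1788) + 19275) = √((-18591 - 1788) + 19275) = √(-20379 + 19275) = √(-1104) = 4*I*√69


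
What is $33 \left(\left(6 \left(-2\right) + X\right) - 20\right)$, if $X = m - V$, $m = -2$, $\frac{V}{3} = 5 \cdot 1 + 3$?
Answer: $-1914$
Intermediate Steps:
$V = 24$ ($V = 3 \left(5 \cdot 1 + 3\right) = 3 \left(5 + 3\right) = 3 \cdot 8 = 24$)
$X = -26$ ($X = -2 - 24 = -26$)
$33 \left(\left(6 \left(-2\right) + X\right) - 20\right) = 33 \left(\left(6 \left(-2\right) - 26\right) - 20\right) = 33 \left(\left(-12 - 26\right) - 20\right) = 33 \left(-38 - 20\right) = 33 \left(-58\right) = -1914$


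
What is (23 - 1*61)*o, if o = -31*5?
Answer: 5890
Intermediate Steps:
o = -155
(23 - 1*61)*o = (23 - 1*61)*(-155) = (23 - 61)*(-155) = -38*(-155) = 5890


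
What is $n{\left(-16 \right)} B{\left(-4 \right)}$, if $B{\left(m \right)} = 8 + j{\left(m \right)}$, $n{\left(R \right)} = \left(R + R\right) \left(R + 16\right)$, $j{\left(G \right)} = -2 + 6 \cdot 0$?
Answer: $0$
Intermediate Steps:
$j{\left(G \right)} = -2$ ($j{\left(G \right)} = -2 + 0 = -2$)
$n{\left(R \right)} = 2 R \left(16 + R\right)$
$B{\left(m \right)} = 6$ ($B{\left(m \right)} = 8 - 2 = 6$)
$n{\left(-16 \right)} B{\left(-4 \right)} = 2 \left(-16\right) \left(16 - 16\right) 6 = 2 \left(-16\right) 0 \cdot 6 = 0 \cdot 6 = 0$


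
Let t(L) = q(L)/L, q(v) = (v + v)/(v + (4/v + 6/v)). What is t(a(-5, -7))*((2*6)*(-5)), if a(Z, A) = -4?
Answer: 240/13 ≈ 18.462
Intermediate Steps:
q(v) = 2*v/(v + 10/v) (q(v) = (2*v)/(v + 10/v) = 2*v/(v + 10/v))
t(L) = 2*L/(10 + L²) (t(L) = (2*L²/(10 + L²))/L = 2*L/(10 + L²))
t(a(-5, -7))*((2*6)*(-5)) = (2*(-4)/(10 + (-4)²))*((2*6)*(-5)) = (2*(-4)/(10 + 16))*(12*(-5)) = (2*(-4)/26)*(-60) = (2*(-4)*(1/26))*(-60) = -4/13*(-60) = 240/13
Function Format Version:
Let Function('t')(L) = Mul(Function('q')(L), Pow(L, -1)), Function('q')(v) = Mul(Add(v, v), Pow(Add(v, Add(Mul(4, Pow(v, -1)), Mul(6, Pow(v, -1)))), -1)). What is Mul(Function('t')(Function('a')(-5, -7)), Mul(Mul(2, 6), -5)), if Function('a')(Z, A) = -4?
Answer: Rational(240, 13) ≈ 18.462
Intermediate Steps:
Function('q')(v) = Mul(2, v, Pow(Add(v, Mul(10, Pow(v, -1))), -1)) (Function('q')(v) = Mul(Mul(2, v), Pow(Add(v, Mul(10, Pow(v, -1))), -1)) = Mul(2, v, Pow(Add(v, Mul(10, Pow(v, -1))), -1)))
Function('t')(L) = Mul(2, L, Pow(Add(10, Pow(L, 2)), -1)) (Function('t')(L) = Mul(Mul(2, Pow(L, 2), Pow(Add(10, Pow(L, 2)), -1)), Pow(L, -1)) = Mul(2, L, Pow(Add(10, Pow(L, 2)), -1)))
Mul(Function('t')(Function('a')(-5, -7)), Mul(Mul(2, 6), -5)) = Mul(Mul(2, -4, Pow(Add(10, Pow(-4, 2)), -1)), Mul(Mul(2, 6), -5)) = Mul(Mul(2, -4, Pow(Add(10, 16), -1)), Mul(12, -5)) = Mul(Mul(2, -4, Pow(26, -1)), -60) = Mul(Mul(2, -4, Rational(1, 26)), -60) = Mul(Rational(-4, 13), -60) = Rational(240, 13)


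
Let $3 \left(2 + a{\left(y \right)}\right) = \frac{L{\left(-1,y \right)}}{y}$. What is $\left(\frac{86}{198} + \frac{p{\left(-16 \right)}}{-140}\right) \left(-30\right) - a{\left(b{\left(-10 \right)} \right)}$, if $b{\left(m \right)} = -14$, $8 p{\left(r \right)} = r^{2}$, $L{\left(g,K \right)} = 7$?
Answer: $- \frac{617}{154} \approx -4.0065$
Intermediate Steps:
$p{\left(r \right)} = \frac{r^{2}}{8}$
$a{\left(y \right)} = -2 + \frac{7}{3 y}$ ($a{\left(y \right)} = -2 + \frac{7 \frac{1}{y}}{3} = -2 + \frac{7}{3 y}$)
$\left(\frac{86}{198} + \frac{p{\left(-16 \right)}}{-140}\right) \left(-30\right) - a{\left(b{\left(-10 \right)} \right)} = \left(\frac{86}{198} + \frac{\frac{1}{8} \left(-16\right)^{2}}{-140}\right) \left(-30\right) - \left(-2 + \frac{7}{3 \left(-14\right)}\right) = \left(86 \cdot \frac{1}{198} + \frac{1}{8} \cdot 256 \left(- \frac{1}{140}\right)\right) \left(-30\right) - \left(-2 + \frac{7}{3} \left(- \frac{1}{14}\right)\right) = \left(\frac{43}{99} + 32 \left(- \frac{1}{140}\right)\right) \left(-30\right) - \left(-2 - \frac{1}{6}\right) = \left(\frac{43}{99} - \frac{8}{35}\right) \left(-30\right) - - \frac{13}{6} = \frac{713}{3465} \left(-30\right) + \frac{13}{6} = - \frac{1426}{231} + \frac{13}{6} = - \frac{617}{154}$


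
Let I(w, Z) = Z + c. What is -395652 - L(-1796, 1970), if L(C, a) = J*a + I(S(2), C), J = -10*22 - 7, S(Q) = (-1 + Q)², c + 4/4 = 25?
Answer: 53310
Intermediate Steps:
c = 24 (c = -1 + 25 = 24)
I(w, Z) = 24 + Z (I(w, Z) = Z + 24 = 24 + Z)
J = -227 (J = -220 - 7 = -227)
L(C, a) = 24 + C - 227*a (L(C, a) = -227*a + (24 + C) = 24 + C - 227*a)
-395652 - L(-1796, 1970) = -395652 - (24 - 1796 - 227*1970) = -395652 - (24 - 1796 - 447190) = -395652 - 1*(-448962) = -395652 + 448962 = 53310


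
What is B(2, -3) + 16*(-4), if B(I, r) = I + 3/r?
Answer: -63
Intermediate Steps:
B(2, -3) + 16*(-4) = (2 + 3/(-3)) + 16*(-4) = (2 + 3*(-1/3)) - 64 = (2 - 1) - 64 = 1 - 64 = -63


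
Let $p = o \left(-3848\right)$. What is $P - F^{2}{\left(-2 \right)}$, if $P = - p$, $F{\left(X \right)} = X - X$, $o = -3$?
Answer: $-11544$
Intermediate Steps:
$F{\left(X \right)} = 0$
$p = 11544$ ($p = \left(-3\right) \left(-3848\right) = 11544$)
$P = -11544$ ($P = \left(-1\right) 11544 = -11544$)
$P - F^{2}{\left(-2 \right)} = -11544 - 0^{2} = -11544 - 0 = -11544 + 0 = -11544$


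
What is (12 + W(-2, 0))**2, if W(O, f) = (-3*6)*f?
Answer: 144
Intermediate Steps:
W(O, f) = -18*f
(12 + W(-2, 0))**2 = (12 - 18*0)**2 = (12 + 0)**2 = 12**2 = 144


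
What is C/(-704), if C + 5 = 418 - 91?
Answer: -161/352 ≈ -0.45739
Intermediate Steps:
C = 322 (C = -5 + (418 - 91) = -5 + 327 = 322)
C/(-704) = 322/(-704) = 322*(-1/704) = -161/352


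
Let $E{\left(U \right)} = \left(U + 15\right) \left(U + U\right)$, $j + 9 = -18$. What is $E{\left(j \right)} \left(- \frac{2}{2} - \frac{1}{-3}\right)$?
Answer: $-432$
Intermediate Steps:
$j = -27$ ($j = -9 - 18 = -27$)
$E{\left(U \right)} = 2 U \left(15 + U\right)$ ($E{\left(U \right)} = \left(15 + U\right) 2 U = 2 U \left(15 + U\right)$)
$E{\left(j \right)} \left(- \frac{2}{2} - \frac{1}{-3}\right) = 2 \left(-27\right) \left(15 - 27\right) \left(- \frac{2}{2} - \frac{1}{-3}\right) = 2 \left(-27\right) \left(-12\right) \left(\left(-2\right) \frac{1}{2} - - \frac{1}{3}\right) = 648 \left(-1 + \frac{1}{3}\right) = 648 \left(- \frac{2}{3}\right) = -432$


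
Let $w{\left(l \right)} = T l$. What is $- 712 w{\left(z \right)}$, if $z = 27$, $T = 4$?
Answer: $-76896$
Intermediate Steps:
$w{\left(l \right)} = 4 l$
$- 712 w{\left(z \right)} = - 712 \cdot 4 \cdot 27 = \left(-712\right) 108 = -76896$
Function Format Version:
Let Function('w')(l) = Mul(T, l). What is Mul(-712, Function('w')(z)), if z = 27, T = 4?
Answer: -76896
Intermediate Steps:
Function('w')(l) = Mul(4, l)
Mul(-712, Function('w')(z)) = Mul(-712, Mul(4, 27)) = Mul(-712, 108) = -76896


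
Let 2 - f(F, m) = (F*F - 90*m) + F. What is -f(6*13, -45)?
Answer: 10210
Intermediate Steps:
f(F, m) = 2 - F - F² + 90*m (f(F, m) = 2 - ((F*F - 90*m) + F) = 2 - ((F² - 90*m) + F) = 2 - (F + F² - 90*m) = 2 + (-F - F² + 90*m) = 2 - F - F² + 90*m)
-f(6*13, -45) = -(2 - 6*13 - (6*13)² + 90*(-45)) = -(2 - 1*78 - 1*78² - 4050) = -(2 - 78 - 1*6084 - 4050) = -(2 - 78 - 6084 - 4050) = -1*(-10210) = 10210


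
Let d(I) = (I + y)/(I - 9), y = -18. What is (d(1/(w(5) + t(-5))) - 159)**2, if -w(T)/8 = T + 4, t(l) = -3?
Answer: 11264213689/456976 ≈ 24649.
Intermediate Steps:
w(T) = -32 - 8*T (w(T) = -8*(T + 4) = -8*(4 + T) = -32 - 8*T)
d(I) = (-18 + I)/(-9 + I) (d(I) = (I - 18)/(I - 9) = (-18 + I)/(-9 + I))
(d(1/(w(5) + t(-5))) - 159)**2 = ((-18 + 1/((-32 - 8*5) - 3))/(-9 + 1/((-32 - 8*5) - 3)) - 159)**2 = ((-18 + 1/((-32 - 40) - 3))/(-9 + 1/((-32 - 40) - 3)) - 159)**2 = ((-18 + 1/(-72 - 3))/(-9 + 1/(-72 - 3)) - 159)**2 = ((-18 + 1/(-75))/(-9 + 1/(-75)) - 159)**2 = ((-18 - 1/75)/(-9 - 1/75) - 159)**2 = (-1351/75/(-676/75) - 159)**2 = (-75/676*(-1351/75) - 159)**2 = (1351/676 - 159)**2 = (-106133/676)**2 = 11264213689/456976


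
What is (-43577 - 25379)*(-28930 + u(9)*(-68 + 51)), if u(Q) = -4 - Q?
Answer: 1979657804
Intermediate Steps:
(-43577 - 25379)*(-28930 + u(9)*(-68 + 51)) = (-43577 - 25379)*(-28930 + (-4 - 1*9)*(-68 + 51)) = -68956*(-28930 + (-4 - 9)*(-17)) = -68956*(-28930 - 13*(-17)) = -68956*(-28930 + 221) = -68956*(-28709) = 1979657804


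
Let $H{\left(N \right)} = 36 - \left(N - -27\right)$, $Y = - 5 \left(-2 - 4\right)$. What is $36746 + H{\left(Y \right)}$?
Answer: $36725$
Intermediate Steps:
$Y = 30$ ($Y = \left(-5\right) \left(-6\right) = 30$)
$H{\left(N \right)} = 9 - N$ ($H{\left(N \right)} = 36 - \left(N + 27\right) = 36 - \left(27 + N\right) = 9 - N$)
$36746 + H{\left(Y \right)} = 36746 + \left(9 - 30\right) = 36746 - 21 = 36725$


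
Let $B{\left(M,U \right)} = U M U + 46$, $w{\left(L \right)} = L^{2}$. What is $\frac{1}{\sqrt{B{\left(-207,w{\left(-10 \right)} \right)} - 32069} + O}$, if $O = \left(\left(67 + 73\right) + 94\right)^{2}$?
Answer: $\frac{54756}{3000321559} - \frac{i \sqrt{2102023}}{3000321559} \approx 1.825 \cdot 10^{-5} - 4.8323 \cdot 10^{-7} i$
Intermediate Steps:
$B{\left(M,U \right)} = 46 + M U^{2}$ ($B{\left(M,U \right)} = M U U + 46 = M U^{2} + 46 = 46 + M U^{2}$)
$O = 54756$ ($O = \left(140 + 94\right)^{2} = 234^{2} = 54756$)
$\frac{1}{\sqrt{B{\left(-207,w{\left(-10 \right)} \right)} - 32069} + O} = \frac{1}{\sqrt{\left(46 - 207 \left(\left(-10\right)^{2}\right)^{2}\right) - 32069} + 54756} = \frac{1}{\sqrt{\left(46 - 207 \cdot 100^{2}\right) - 32069} + 54756} = \frac{1}{\sqrt{\left(46 - 2070000\right) - 32069} + 54756} = \frac{1}{\sqrt{-2069954 - 32069} + 54756} = \frac{1}{\sqrt{-2102023} + 54756} = \frac{1}{i \sqrt{2102023} + 54756} = \frac{1}{54756 + i \sqrt{2102023}}$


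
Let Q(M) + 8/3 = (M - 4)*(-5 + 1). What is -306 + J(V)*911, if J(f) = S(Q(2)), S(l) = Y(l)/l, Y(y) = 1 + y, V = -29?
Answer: 12413/16 ≈ 775.81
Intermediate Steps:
Q(M) = 40/3 - 4*M (Q(M) = -8/3 + (M - 4)*(-5 + 1) = -8/3 + (-4 + M)*(-4) = -8/3 + (16 - 4*M) = 40/3 - 4*M)
S(l) = (1 + l)/l
J(f) = 19/16 (J(f) = (1 + (40/3 - 4*2))/(40/3 - 4*2) = (1 + (40/3 - 8))/(40/3 - 8) = (1 + 16/3)/(16/3) = (3/16)*(19/3) = 19/16)
-306 + J(V)*911 = -306 + (19/16)*911 = -306 + 17309/16 = 12413/16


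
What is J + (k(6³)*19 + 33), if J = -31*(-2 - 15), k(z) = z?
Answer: 4664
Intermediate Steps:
J = 527 (J = -31*(-17) = 527)
J + (k(6³)*19 + 33) = 527 + (6³*19 + 33) = 527 + (216*19 + 33) = 527 + (4104 + 33) = 527 + 4137 = 4664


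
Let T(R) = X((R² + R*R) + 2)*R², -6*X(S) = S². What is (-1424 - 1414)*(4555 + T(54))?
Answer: 46944140325918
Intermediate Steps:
X(S) = -S²/6
T(R) = -R²*(2 + 2*R²)²/6 (T(R) = (-((R² + R*R) + 2)²/6)*R² = (-((R² + R²) + 2)²/6)*R² = (-(2*R² + 2)²/6)*R² = (-(2 + 2*R²)²/6)*R² = -R²*(2 + 2*R²)²/6)
(-1424 - 1414)*(4555 + T(54)) = (-1424 - 1414)*(4555 - ⅔*54²*(1 + 54²)²) = -2838*(4555 - ⅔*2916*(1 + 2916)²) = -2838*(4555 - ⅔*2916*2917²) = -2838*(4555 - ⅔*2916*8508889) = -2838*(4555 - 16541280216) = -2838*(-16541275661) = 46944140325918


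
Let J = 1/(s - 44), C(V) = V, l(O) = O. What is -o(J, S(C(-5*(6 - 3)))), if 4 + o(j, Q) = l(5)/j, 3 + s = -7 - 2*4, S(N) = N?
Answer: 314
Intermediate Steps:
s = -18 (s = -3 + (-7 - 2*4) = -3 + (-7 - 8) = -3 - 15 = -18)
J = -1/62 (J = 1/(-18 - 44) = 1/(-62) = -1/62 ≈ -0.016129)
o(j, Q) = -4 + 5/j
-o(J, S(C(-5*(6 - 3)))) = -(-4 + 5/(-1/62)) = -(-4 + 5*(-62)) = -(-4 - 310) = -1*(-314) = 314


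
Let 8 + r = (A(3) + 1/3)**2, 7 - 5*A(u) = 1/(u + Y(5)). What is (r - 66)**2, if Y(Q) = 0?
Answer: 410881/81 ≈ 5072.6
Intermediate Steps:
A(u) = 7/5 - 1/(5*u) (A(u) = 7/5 - 1/(5*(u + 0)) = 7/5 - 1/(5*u))
r = -47/9 (r = -8 + ((1/5)*(-1 + 7*3)/3 + 1/3)**2 = -8 + ((1/5)*(1/3)*(-1 + 21) + 1/3)**2 = -8 + ((1/5)*(1/3)*20 + 1/3)**2 = -8 + (4/3 + 1/3)**2 = -8 + (5/3)**2 = -8 + 25/9 = -47/9 ≈ -5.2222)
(r - 66)**2 = (-47/9 - 66)**2 = (-641/9)**2 = 410881/81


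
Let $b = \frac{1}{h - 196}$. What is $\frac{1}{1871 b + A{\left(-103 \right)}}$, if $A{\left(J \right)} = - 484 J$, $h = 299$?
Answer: $\frac{103}{5136627} \approx 2.0052 \cdot 10^{-5}$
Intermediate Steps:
$b = \frac{1}{103}$ ($b = \frac{1}{299 - 196} = \frac{1}{103} \approx 0.0097087$)
$\frac{1}{1871 b + A{\left(-103 \right)}} = \frac{1}{1871 \cdot \frac{1}{103} - -49852} = \frac{1}{\frac{1871}{103} + 49852} = \frac{1}{\frac{5136627}{103}} = \frac{103}{5136627}$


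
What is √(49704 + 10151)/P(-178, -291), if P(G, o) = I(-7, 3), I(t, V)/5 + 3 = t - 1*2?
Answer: -√59855/60 ≈ -4.0775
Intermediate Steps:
I(t, V) = -25 + 5*t (I(t, V) = -15 + 5*(t - 1*2) = -15 + 5*(t - 2) = -15 + 5*(-2 + t) = -15 + (-10 + 5*t) = -25 + 5*t)
P(G, o) = -60 (P(G, o) = -25 + 5*(-7) = -25 - 35 = -60)
√(49704 + 10151)/P(-178, -291) = √(49704 + 10151)/(-60) = √59855*(-1/60) = -√59855/60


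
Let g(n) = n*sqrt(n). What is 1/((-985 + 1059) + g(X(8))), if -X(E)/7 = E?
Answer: 37/90546 + 28*I*sqrt(14)/45273 ≈ 0.00040863 + 0.0023141*I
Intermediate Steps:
X(E) = -7*E
g(n) = n**(3/2)
1/((-985 + 1059) + g(X(8))) = 1/((-985 + 1059) + (-7*8)**(3/2)) = 1/(74 + (-56)**(3/2)) = 1/(74 - 112*I*sqrt(14))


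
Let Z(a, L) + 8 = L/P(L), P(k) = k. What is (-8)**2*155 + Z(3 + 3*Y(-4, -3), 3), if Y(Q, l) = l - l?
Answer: 9913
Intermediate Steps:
Y(Q, l) = 0
Z(a, L) = -7 (Z(a, L) = -8 + L/L = -8 + 1 = -7)
(-8)**2*155 + Z(3 + 3*Y(-4, -3), 3) = (-8)**2*155 - 7 = 64*155 - 7 = 9920 - 7 = 9913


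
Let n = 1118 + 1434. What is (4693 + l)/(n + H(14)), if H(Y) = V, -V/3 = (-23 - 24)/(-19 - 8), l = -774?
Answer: 35271/22921 ≈ 1.5388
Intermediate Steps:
n = 2552
V = -47/9 (V = -3*(-23 - 24)/(-19 - 8) = -(-141)/(-27) = -(-141)*(-1)/27 = -3*47/27 = -47/9 ≈ -5.2222)
H(Y) = -47/9
(4693 + l)/(n + H(14)) = (4693 - 774)/(2552 - 47/9) = 3919/(22921/9) = 3919*(9/22921) = 35271/22921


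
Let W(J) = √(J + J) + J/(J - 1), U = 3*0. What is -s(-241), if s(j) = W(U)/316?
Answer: 0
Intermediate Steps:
U = 0
W(J) = J/(-1 + J) + √2*√J (W(J) = √(2*J) + J/(-1 + J) = √2*√J + J/(-1 + J) = J/(-1 + J) + √2*√J)
s(j) = 0 (s(j) = ((0 + √2*0^(3/2) - √2*√0)/(-1 + 0))/316 = ((0 + √2*0 - 1*√2*0)/(-1))*(1/316) = -(0 + 0 + 0)*(1/316) = -1*0*(1/316) = 0*(1/316) = 0)
-s(-241) = -1*0 = 0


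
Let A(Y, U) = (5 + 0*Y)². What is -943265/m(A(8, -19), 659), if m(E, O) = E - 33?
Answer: 943265/8 ≈ 1.1791e+5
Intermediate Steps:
A(Y, U) = 25 (A(Y, U) = (5 + 0)² = 5² = 25)
m(E, O) = -33 + E
-943265/m(A(8, -19), 659) = -943265/(-33 + 25) = -943265/(-8) = -943265*(-⅛) = 943265/8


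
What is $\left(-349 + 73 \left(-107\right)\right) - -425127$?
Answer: $416967$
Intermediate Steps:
$\left(-349 + 73 \left(-107\right)\right) - -425127 = \left(-349 - 7811\right) + 425127 = -8160 + 425127 = 416967$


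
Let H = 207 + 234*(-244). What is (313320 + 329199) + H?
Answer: 585630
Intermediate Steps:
H = -56889 (H = 207 - 57096 = -56889)
(313320 + 329199) + H = (313320 + 329199) - 56889 = 642519 - 56889 = 585630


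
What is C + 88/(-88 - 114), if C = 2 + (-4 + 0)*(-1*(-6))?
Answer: -2266/101 ≈ -22.436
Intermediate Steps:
C = -22 (C = 2 - 4*6 = 2 - 24 = -22)
C + 88/(-88 - 114) = -22 + 88/(-88 - 114) = -22 + 88/(-202) = -22 + 88*(-1/202) = -22 - 44/101 = -2266/101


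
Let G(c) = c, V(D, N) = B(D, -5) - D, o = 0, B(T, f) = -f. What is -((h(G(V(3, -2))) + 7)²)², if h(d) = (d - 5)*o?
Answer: -2401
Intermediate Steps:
V(D, N) = 5 - D (V(D, N) = -1*(-5) - D = 5 - D)
h(d) = 0 (h(d) = (d - 5)*0 = (-5 + d)*0 = 0)
-((h(G(V(3, -2))) + 7)²)² = -((0 + 7)²)² = -(7²)² = -1*49² = -1*2401 = -2401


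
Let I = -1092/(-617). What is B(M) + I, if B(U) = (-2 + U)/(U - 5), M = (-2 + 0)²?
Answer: -142/617 ≈ -0.23015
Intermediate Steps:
I = 1092/617 (I = -1092*(-1/617) = 1092/617 ≈ 1.7699)
M = 4 (M = (-2)² = 4)
B(U) = (-2 + U)/(-5 + U)
B(M) + I = (-2 + 4)/(-5 + 4) + 1092/617 = 2/(-1) + 1092/617 = -1*2 + 1092/617 = -2 + 1092/617 = -142/617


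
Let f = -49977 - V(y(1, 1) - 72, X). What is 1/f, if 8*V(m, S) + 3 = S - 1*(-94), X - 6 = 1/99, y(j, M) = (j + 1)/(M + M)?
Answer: -198/9897847 ≈ -2.0004e-5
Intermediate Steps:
y(j, M) = (1 + j)/(2*M) (y(j, M) = (1 + j)/((2*M)) = (1 + j)*(1/(2*M)) = (1 + j)/(2*M))
X = 595/99 (X = 6 + 1/99 = 595/99 ≈ 6.0101)
V(m, S) = 91/8 + S/8 (V(m, S) = -3/8 + (S - 1*(-94))/8 = -3/8 + (S + 94)/8 = -3/8 + (94 + S)/8 = -3/8 + (47/4 + S/8) = 91/8 + S/8)
f = -9897847/198 (f = -49977 - (91/8 + (⅛)*(595/99)) = -49977 - (91/8 + 595/792) = -49977 - 1*2401/198 = -49977 - 2401/198 = -9897847/198 ≈ -49989.)
1/f = 1/(-9897847/198) = -198/9897847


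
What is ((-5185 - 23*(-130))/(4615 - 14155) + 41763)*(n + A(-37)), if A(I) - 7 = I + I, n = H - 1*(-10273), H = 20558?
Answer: 612851512913/477 ≈ 1.2848e+9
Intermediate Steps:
n = 30831 (n = 20558 - 1*(-10273) = 20558 + 10273 = 30831)
A(I) = 7 + 2*I (A(I) = 7 + (I + I) = 7 + 2*I)
((-5185 - 23*(-130))/(4615 - 14155) + 41763)*(n + A(-37)) = ((-5185 - 23*(-130))/(4615 - 14155) + 41763)*(30831 + (7 + 2*(-37))) = ((-5185 + 2990)/(-9540) + 41763)*(30831 + (7 - 74)) = (-2195*(-1/9540) + 41763)*(30831 - 67) = (439/1908 + 41763)*30764 = (79684243/1908)*30764 = 612851512913/477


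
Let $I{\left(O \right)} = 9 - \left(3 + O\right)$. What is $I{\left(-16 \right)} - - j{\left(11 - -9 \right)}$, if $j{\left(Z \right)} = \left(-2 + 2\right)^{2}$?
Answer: $22$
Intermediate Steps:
$j{\left(Z \right)} = 0$ ($j{\left(Z \right)} = 0^{2} = 0$)
$I{\left(O \right)} = 6 - O$ ($I{\left(O \right)} = 9 - \left(3 + O\right) = 6 - O$)
$I{\left(-16 \right)} - - j{\left(11 - -9 \right)} = \left(6 - -16\right) - \left(-1\right) 0 = \left(6 + 16\right) - 0 = 22 + 0 = 22$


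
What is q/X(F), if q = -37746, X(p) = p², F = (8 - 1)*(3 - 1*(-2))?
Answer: -37746/1225 ≈ -30.813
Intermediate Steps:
F = 35 (F = 7*(3 + 2) = 7*5 = 35)
q/X(F) = -37746/(35²) = -37746/1225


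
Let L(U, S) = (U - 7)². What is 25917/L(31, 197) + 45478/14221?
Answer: 131586995/2730432 ≈ 48.193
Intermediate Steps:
L(U, S) = (-7 + U)²
25917/L(31, 197) + 45478/14221 = 25917/((-7 + 31)²) + 45478/14221 = 25917/(24²) + 45478*(1/14221) = 25917/576 + 45478/14221 = 25917*(1/576) + 45478/14221 = 8639/192 + 45478/14221 = 131586995/2730432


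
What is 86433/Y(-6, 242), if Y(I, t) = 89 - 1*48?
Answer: 86433/41 ≈ 2108.1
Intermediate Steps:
Y(I, t) = 41 (Y(I, t) = 89 - 48 = 41)
86433/Y(-6, 242) = 86433/41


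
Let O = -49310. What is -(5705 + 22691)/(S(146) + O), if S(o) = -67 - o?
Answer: 28396/49523 ≈ 0.57339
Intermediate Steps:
-(5705 + 22691)/(S(146) + O) = -(5705 + 22691)/((-67 - 1*146) - 49310) = -28396/((-67 - 146) - 49310) = -28396/(-213 - 49310) = -28396/(-49523) = -28396*(-1)/49523 = -1*(-28396/49523) = 28396/49523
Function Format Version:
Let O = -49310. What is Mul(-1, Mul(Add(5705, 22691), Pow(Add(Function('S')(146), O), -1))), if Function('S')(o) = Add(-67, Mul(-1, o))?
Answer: Rational(28396, 49523) ≈ 0.57339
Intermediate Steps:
Mul(-1, Mul(Add(5705, 22691), Pow(Add(Function('S')(146), O), -1))) = Mul(-1, Mul(Add(5705, 22691), Pow(Add(Add(-67, Mul(-1, 146)), -49310), -1))) = Mul(-1, Mul(28396, Pow(Add(Add(-67, -146), -49310), -1))) = Mul(-1, Mul(28396, Pow(Add(-213, -49310), -1))) = Mul(-1, Mul(28396, Pow(-49523, -1))) = Mul(-1, Mul(28396, Rational(-1, 49523))) = Mul(-1, Rational(-28396, 49523)) = Rational(28396, 49523)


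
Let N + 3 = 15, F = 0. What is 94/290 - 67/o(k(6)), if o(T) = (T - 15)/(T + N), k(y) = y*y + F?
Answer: -155111/1015 ≈ -152.82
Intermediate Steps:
N = 12 (N = -3 + 15 = 12)
k(y) = y² (k(y) = y*y + 0 = y² + 0 = y²)
o(T) = (-15 + T)/(12 + T) (o(T) = (T - 15)/(T + 12) = (-15 + T)/(12 + T))
94/290 - 67/o(k(6)) = 94/290 - 67*(12 + 6²)/(-15 + 6²) = 94*(1/290) - 67*(12 + 36)/(-15 + 36) = 47/145 - 67/(21/48) = 47/145 - 67/((1/48)*21) = 47/145 - 67/7/16 = 47/145 - 67*16/7 = 47/145 - 1072/7 = -155111/1015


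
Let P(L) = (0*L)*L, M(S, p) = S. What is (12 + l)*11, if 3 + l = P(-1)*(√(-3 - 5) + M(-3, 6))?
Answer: 99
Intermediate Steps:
P(L) = 0 (P(L) = 0*L = 0)
l = -3 (l = -3 + 0*(√(-3 - 5) - 3) = -3 + 0*(√(-8) - 3) = -3 + 0*(2*I*√2 - 3) = -3 + 0*(-3 + 2*I*√2) = -3 + 0 = -3)
(12 + l)*11 = (12 - 3)*11 = 9*11 = 99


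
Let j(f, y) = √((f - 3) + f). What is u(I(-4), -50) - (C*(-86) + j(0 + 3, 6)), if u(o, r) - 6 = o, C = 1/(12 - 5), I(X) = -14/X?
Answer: 305/14 - √3 ≈ 20.054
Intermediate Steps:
j(f, y) = √(-3 + 2*f) (j(f, y) = √((-3 + f) + f) = √(-3 + 2*f))
C = ⅐ (C = 1/7 = ⅐ ≈ 0.14286)
u(o, r) = 6 + o
u(I(-4), -50) - (C*(-86) + j(0 + 3, 6)) = (6 - 14/(-4)) - ((⅐)*(-86) + √(-3 + 2*(0 + 3))) = (6 - 14*(-¼)) - (-86/7 + √(-3 + 2*3)) = (6 + 7/2) - (-86/7 + √(-3 + 6)) = 19/2 - (-86/7 + √3) = 19/2 + (86/7 - √3) = 305/14 - √3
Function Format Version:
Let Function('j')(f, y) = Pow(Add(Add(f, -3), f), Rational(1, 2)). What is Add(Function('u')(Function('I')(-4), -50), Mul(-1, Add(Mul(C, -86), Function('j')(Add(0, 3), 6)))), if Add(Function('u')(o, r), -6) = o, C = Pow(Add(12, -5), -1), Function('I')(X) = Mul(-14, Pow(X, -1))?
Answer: Add(Rational(305, 14), Mul(-1, Pow(3, Rational(1, 2)))) ≈ 20.054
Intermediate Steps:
Function('j')(f, y) = Pow(Add(-3, Mul(2, f)), Rational(1, 2)) (Function('j')(f, y) = Pow(Add(Add(-3, f), f), Rational(1, 2)) = Pow(Add(-3, Mul(2, f)), Rational(1, 2)))
C = Rational(1, 7) (C = Pow(7, -1) = Rational(1, 7) ≈ 0.14286)
Function('u')(o, r) = Add(6, o)
Add(Function('u')(Function('I')(-4), -50), Mul(-1, Add(Mul(C, -86), Function('j')(Add(0, 3), 6)))) = Add(Add(6, Mul(-14, Pow(-4, -1))), Mul(-1, Add(Mul(Rational(1, 7), -86), Pow(Add(-3, Mul(2, Add(0, 3))), Rational(1, 2))))) = Add(Add(6, Mul(-14, Rational(-1, 4))), Mul(-1, Add(Rational(-86, 7), Pow(Add(-3, Mul(2, 3)), Rational(1, 2))))) = Add(Add(6, Rational(7, 2)), Mul(-1, Add(Rational(-86, 7), Pow(Add(-3, 6), Rational(1, 2))))) = Add(Rational(19, 2), Mul(-1, Add(Rational(-86, 7), Pow(3, Rational(1, 2))))) = Add(Rational(19, 2), Add(Rational(86, 7), Mul(-1, Pow(3, Rational(1, 2))))) = Add(Rational(305, 14), Mul(-1, Pow(3, Rational(1, 2))))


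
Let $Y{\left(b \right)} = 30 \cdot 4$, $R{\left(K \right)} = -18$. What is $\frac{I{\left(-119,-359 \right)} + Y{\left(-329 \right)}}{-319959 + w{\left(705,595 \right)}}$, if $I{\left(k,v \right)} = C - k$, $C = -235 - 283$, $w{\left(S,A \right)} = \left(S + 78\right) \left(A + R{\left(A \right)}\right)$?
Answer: $- \frac{31}{14648} \approx -0.0021163$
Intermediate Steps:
$w{\left(S,A \right)} = \left(-18 + A\right) \left(78 + S\right)$ ($w{\left(S,A \right)} = \left(S + 78\right) \left(A - 18\right) = \left(78 + S\right) \left(-18 + A\right) = \left(-18 + A\right) \left(78 + S\right)$)
$C = -518$ ($C = -235 - 283 = -518$)
$Y{\left(b \right)} = 120$
$I{\left(k,v \right)} = -518 - k$
$\frac{I{\left(-119,-359 \right)} + Y{\left(-329 \right)}}{-319959 + w{\left(705,595 \right)}} = \frac{\left(-518 - -119\right) + 120}{-319959 + \left(-1404 - 12690 + 78 \cdot 595 + 595 \cdot 705\right)} = \frac{\left(-518 + 119\right) + 120}{-319959 + \left(-1404 - 12690 + 46410 + 419475\right)} = \frac{-399 + 120}{-319959 + 451791} = - \frac{279}{131832} = \left(-279\right) \frac{1}{131832} = - \frac{31}{14648}$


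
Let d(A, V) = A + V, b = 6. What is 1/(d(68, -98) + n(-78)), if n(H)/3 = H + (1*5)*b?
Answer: -1/174 ≈ -0.0057471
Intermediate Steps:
n(H) = 90 + 3*H (n(H) = 3*(H + (1*5)*6) = 3*(H + 5*6) = 3*(H + 30) = 3*(30 + H) = 90 + 3*H)
1/(d(68, -98) + n(-78)) = 1/((68 - 98) + (90 + 3*(-78))) = 1/(-30 + (90 - 234)) = 1/(-30 - 144) = 1/(-174) = -1/174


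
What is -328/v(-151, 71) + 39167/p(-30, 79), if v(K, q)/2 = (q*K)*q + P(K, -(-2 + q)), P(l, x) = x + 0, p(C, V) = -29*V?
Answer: -7453973674/436011665 ≈ -17.096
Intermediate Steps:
P(l, x) = x
v(K, q) = 4 - 2*q + 2*K*q² (v(K, q) = 2*((q*K)*q - (-2 + q)) = 2*((K*q)*q + (2 - q)) = 2*(K*q² + (2 - q)) = 2*(2 - q + K*q²) = 4 - 2*q + 2*K*q²)
-328/v(-151, 71) + 39167/p(-30, 79) = -328/(4 - 2*71 + 2*(-151)*71²) + 39167/((-29*79)) = -328/(4 - 142 + 2*(-151)*5041) + 39167/(-2291) = -328/(4 - 142 - 1522382) + 39167*(-1/2291) = -328/(-1522520) - 39167/2291 = -328*(-1/1522520) - 39167/2291 = 41/190315 - 39167/2291 = -7453973674/436011665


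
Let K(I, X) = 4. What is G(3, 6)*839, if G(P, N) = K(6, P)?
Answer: 3356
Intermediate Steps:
G(P, N) = 4
G(3, 6)*839 = 4*839 = 3356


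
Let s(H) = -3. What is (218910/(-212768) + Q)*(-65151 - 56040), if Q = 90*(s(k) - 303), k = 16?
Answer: 355080518254665/106384 ≈ 3.3377e+9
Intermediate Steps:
Q = -27540 (Q = 90*(-3 - 303) = 90*(-306) = -27540)
(218910/(-212768) + Q)*(-65151 - 56040) = (218910/(-212768) - 27540)*(-65151 - 56040) = (218910*(-1/212768) - 27540)*(-121191) = (-109455/106384 - 27540)*(-121191) = -2929924815/106384*(-121191) = 355080518254665/106384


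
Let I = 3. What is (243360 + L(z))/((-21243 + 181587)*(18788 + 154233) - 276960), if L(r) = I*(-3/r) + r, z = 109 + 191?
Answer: 8121999/924753408800 ≈ 8.7829e-6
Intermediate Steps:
z = 300
L(r) = r - 9/r (L(r) = 3*(-3/r) + r = -9/r + r = r - 9/r)
(243360 + L(z))/((-21243 + 181587)*(18788 + 154233) - 276960) = (243360 + (300 - 9/300))/((-21243 + 181587)*(18788 + 154233) - 276960) = (243360 + (300 - 9*1/300))/(160344*173021 - 276960) = (243360 + (300 - 3/100))/(27742879224 - 276960) = (243360 + 29997/100)/27742602264 = (24365997/100)*(1/27742602264) = 8121999/924753408800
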